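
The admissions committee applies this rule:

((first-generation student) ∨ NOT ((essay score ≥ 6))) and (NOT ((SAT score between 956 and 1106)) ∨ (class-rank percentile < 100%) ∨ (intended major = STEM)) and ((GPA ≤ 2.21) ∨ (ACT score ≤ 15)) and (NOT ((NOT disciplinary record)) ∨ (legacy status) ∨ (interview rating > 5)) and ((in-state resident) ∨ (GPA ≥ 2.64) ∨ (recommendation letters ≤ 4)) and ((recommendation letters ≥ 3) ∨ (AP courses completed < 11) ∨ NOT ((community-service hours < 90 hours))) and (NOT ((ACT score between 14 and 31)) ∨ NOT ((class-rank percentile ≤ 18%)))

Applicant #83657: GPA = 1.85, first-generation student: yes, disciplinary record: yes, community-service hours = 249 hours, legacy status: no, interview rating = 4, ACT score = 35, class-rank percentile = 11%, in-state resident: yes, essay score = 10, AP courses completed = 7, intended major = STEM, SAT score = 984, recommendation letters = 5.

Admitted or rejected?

Admitted

Atomic conditions:
  first-generation student: yes → true
  essay score ≥ 6: 10 ≥ 6 is true
  SAT score between 956 and 1106: 984 in [956, 1106] is true
  class-rank percentile < 100%: 11 < 100 is true
  intended major = STEM: STEM == STEM is true
  GPA ≤ 2.21: 1.85 ≤ 2.21 is true
  ACT score ≤ 15: 35 ≤ 15 is false
  NOT disciplinary record: yes → false
  legacy status: no → false
  interview rating > 5: 4 > 5 is false
  in-state resident: yes → true
  GPA ≥ 2.64: 1.85 ≥ 2.64 is false
  recommendation letters ≤ 4: 5 ≤ 4 is false
  recommendation letters ≥ 3: 5 ≥ 3 is true
  AP courses completed < 11: 7 < 11 is true
  community-service hours < 90 hours: 249 < 90 is false
  ACT score between 14 and 31: 35 in [14, 31] is false
  class-rank percentile ≤ 18%: 11 ≤ 18 is true
Combine:
[1.2] NOT true = false
[1] true OR false = true
[2.1] NOT true = false
[2] false OR true OR true = true
[3] true OR false = true
[4.1] NOT false = true
[4] true OR false OR false = true
[5] true OR false OR false = true
[6.3] NOT false = true
[6] true OR true OR true = true
[7.1] NOT false = true
[7.2] NOT true = false
[7] true OR false = true
[root] true AND true AND true AND true AND true AND true AND true = true
Overall: true → admitted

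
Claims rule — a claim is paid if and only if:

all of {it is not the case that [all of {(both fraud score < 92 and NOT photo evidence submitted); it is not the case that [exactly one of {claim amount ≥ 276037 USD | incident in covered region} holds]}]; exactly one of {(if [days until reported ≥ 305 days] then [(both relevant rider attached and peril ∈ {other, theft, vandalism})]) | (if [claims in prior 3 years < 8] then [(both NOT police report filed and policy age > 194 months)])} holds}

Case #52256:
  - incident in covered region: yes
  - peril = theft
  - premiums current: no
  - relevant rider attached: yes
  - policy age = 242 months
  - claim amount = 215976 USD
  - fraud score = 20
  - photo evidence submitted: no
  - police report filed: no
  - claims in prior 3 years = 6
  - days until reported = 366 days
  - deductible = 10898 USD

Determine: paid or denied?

Denied

Atomic conditions:
  fraud score < 92: 20 < 92 is true
  NOT photo evidence submitted: no → true
  claim amount ≥ 276037 USD: 215976 ≥ 276037 is false
  incident in covered region: yes → true
  days until reported ≥ 305 days: 366 ≥ 305 is true
  relevant rider attached: yes → true
  peril ∈ {other, theft, vandalism}: theft is in the set → true
  claims in prior 3 years < 8: 6 < 8 is true
  NOT police report filed: no → true
  policy age > 194 months: 242 > 194 is true
Combine:
[1.1.1] true AND true = true
[1.1.2.1] exactly-one(false, true) = true
[1.1.2] NOT true = false
[1.1] true AND false = false
[1] NOT false = true
[2.1.2] true AND true = true
[2.1] true → true = true
[2.2.2] true AND true = true
[2.2] true → true = true
[2] exactly-one(true, true) = false
[root] true AND false = false
Overall: false → denied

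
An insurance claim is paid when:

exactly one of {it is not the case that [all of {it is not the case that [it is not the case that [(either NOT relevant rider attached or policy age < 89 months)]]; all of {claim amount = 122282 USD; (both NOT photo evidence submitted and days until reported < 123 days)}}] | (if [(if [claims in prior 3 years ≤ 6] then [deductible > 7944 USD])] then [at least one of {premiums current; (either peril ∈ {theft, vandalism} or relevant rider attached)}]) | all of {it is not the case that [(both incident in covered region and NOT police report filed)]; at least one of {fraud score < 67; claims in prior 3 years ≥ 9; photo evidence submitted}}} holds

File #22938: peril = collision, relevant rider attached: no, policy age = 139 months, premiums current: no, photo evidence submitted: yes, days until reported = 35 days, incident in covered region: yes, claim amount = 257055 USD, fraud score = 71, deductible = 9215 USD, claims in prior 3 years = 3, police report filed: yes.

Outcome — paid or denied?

Atomic conditions:
  NOT relevant rider attached: no → true
  policy age < 89 months: 139 < 89 is false
  claim amount = 122282 USD: 257055 == 122282 is false
  NOT photo evidence submitted: yes → false
  days until reported < 123 days: 35 < 123 is true
  claims in prior 3 years ≤ 6: 3 ≤ 6 is true
  deductible > 7944 USD: 9215 > 7944 is true
  premiums current: no → false
  peril ∈ {theft, vandalism}: collision is not in the set → false
  relevant rider attached: no → false
  incident in covered region: yes → true
  NOT police report filed: yes → false
  fraud score < 67: 71 < 67 is false
  claims in prior 3 years ≥ 9: 3 ≥ 9 is false
  photo evidence submitted: yes → true
Combine:
[1.1.1.1.1] true OR false = true
[1.1.1.1] NOT true = false
[1.1.1] NOT false = true
[1.1.2.2] false AND true = false
[1.1.2] false AND false = false
[1.1] true AND false = false
[1] NOT false = true
[2.1] true → true = true
[2.2.2] false OR false = false
[2.2] false OR false = false
[2] true → false = false
[3.1.1] true AND false = false
[3.1] NOT false = true
[3.2] false OR false OR true = true
[3] true AND true = true
[root] exactly-one(true, false, true) = false
Overall: false → denied

Denied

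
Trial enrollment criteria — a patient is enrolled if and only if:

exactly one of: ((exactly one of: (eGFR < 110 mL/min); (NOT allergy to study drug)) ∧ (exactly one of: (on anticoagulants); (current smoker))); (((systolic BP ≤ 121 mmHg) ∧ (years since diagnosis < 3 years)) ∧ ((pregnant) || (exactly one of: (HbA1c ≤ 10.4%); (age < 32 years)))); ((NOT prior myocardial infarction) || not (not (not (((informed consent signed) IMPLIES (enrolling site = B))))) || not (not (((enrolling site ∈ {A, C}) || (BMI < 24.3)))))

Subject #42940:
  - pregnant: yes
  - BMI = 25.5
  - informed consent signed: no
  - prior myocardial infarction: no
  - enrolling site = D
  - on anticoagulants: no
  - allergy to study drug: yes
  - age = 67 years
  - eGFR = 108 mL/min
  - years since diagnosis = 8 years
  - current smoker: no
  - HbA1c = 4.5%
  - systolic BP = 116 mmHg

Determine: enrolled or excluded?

Atomic conditions:
  eGFR < 110 mL/min: 108 < 110 is true
  NOT allergy to study drug: yes → false
  on anticoagulants: no → false
  current smoker: no → false
  systolic BP ≤ 121 mmHg: 116 ≤ 121 is true
  years since diagnosis < 3 years: 8 < 3 is false
  pregnant: yes → true
  HbA1c ≤ 10.4%: 4.5 ≤ 10.4 is true
  age < 32 years: 67 < 32 is false
  NOT prior myocardial infarction: no → true
  informed consent signed: no → false
  enrolling site = B: D == B is false
  enrolling site ∈ {A, C}: D is not in the set → false
  BMI < 24.3: 25.5 < 24.3 is false
Combine:
[1.1] exactly-one(true, false) = true
[1.2] exactly-one(false, false) = false
[1] true AND false = false
[2.1] true AND false = false
[2.2.2] exactly-one(true, false) = true
[2.2] true OR true = true
[2] false AND true = false
[3.2.1.1.1] false → false (antecedent false ⇒ implication holds) = true
[3.2.1.1] NOT true = false
[3.2.1] NOT false = true
[3.2] NOT true = false
[3.3.1.1] false OR false = false
[3.3.1] NOT false = true
[3.3] NOT true = false
[3] true OR false OR false = true
[root] exactly-one(false, false, true) = true
Overall: true → enrolled

Enrolled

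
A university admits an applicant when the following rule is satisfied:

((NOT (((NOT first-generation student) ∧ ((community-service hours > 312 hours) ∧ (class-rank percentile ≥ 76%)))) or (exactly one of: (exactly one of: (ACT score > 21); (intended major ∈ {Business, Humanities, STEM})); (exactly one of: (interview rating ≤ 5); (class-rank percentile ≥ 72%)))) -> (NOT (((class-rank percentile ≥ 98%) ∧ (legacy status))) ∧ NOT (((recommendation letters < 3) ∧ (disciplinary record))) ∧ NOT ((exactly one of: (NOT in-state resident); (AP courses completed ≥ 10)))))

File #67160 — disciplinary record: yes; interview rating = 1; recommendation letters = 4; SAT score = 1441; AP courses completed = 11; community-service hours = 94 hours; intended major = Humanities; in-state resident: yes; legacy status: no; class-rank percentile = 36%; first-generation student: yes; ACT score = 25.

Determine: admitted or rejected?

Rejected

Atomic conditions:
  NOT first-generation student: yes → false
  community-service hours > 312 hours: 94 > 312 is false
  class-rank percentile ≥ 76%: 36 ≥ 76 is false
  ACT score > 21: 25 > 21 is true
  intended major ∈ {Business, Humanities, STEM}: Humanities is in the set → true
  interview rating ≤ 5: 1 ≤ 5 is true
  class-rank percentile ≥ 72%: 36 ≥ 72 is false
  class-rank percentile ≥ 98%: 36 ≥ 98 is false
  legacy status: no → false
  recommendation letters < 3: 4 < 3 is false
  disciplinary record: yes → true
  NOT in-state resident: yes → false
  AP courses completed ≥ 10: 11 ≥ 10 is true
Combine:
[1.1.1.2] false AND false = false
[1.1.1] false AND false = false
[1.1] NOT false = true
[1.2.1] exactly-one(true, true) = false
[1.2.2] exactly-one(true, false) = true
[1.2] exactly-one(false, true) = true
[1] true OR true = true
[2.1.1] false AND false = false
[2.1] NOT false = true
[2.2.1] false AND true = false
[2.2] NOT false = true
[2.3.1] exactly-one(false, true) = true
[2.3] NOT true = false
[2] true AND true AND false = false
[root] true → false = false
Overall: false → rejected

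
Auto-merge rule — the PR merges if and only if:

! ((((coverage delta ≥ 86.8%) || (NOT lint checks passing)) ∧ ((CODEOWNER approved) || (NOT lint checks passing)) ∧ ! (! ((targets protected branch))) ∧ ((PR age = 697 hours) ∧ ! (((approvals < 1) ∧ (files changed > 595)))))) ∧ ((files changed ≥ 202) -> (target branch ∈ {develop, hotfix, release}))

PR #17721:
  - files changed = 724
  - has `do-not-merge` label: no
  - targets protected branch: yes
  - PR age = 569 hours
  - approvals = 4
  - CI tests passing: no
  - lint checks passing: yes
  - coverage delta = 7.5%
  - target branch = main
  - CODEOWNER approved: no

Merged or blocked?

Blocked

Atomic conditions:
  coverage delta ≥ 86.8%: 7.5 ≥ 86.8 is false
  NOT lint checks passing: yes → false
  CODEOWNER approved: no → false
  targets protected branch: yes → true
  PR age = 697 hours: 569 == 697 is false
  approvals < 1: 4 < 1 is false
  files changed > 595: 724 > 595 is true
  files changed ≥ 202: 724 ≥ 202 is true
  target branch ∈ {develop, hotfix, release}: main is not in the set → false
Combine:
[1.1.1] false OR false = false
[1.1.2] false OR false = false
[1.1.3.1] NOT true = false
[1.1.3] NOT false = true
[1.1.4.2.1] false AND true = false
[1.1.4.2] NOT false = true
[1.1.4] false AND true = false
[1.1] false AND false AND true AND false = false
[1] NOT false = true
[2] true → false = false
[root] true AND false = false
Overall: false → blocked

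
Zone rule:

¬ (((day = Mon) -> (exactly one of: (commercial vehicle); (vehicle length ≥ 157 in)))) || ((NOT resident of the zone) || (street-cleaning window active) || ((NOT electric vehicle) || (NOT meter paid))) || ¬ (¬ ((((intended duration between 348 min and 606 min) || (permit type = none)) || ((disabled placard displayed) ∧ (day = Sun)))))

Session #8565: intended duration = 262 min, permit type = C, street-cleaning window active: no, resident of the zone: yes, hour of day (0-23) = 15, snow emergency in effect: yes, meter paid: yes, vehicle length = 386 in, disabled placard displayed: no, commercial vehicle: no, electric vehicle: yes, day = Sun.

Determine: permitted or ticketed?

Ticketed

Atomic conditions:
  day = Mon: Sun == Mon is false
  commercial vehicle: no → false
  vehicle length ≥ 157 in: 386 ≥ 157 is true
  NOT resident of the zone: yes → false
  street-cleaning window active: no → false
  NOT electric vehicle: yes → false
  NOT meter paid: yes → false
  intended duration between 348 min and 606 min: 262 in [348, 606] is false
  permit type = none: C == none is false
  disabled placard displayed: no → false
  day = Sun: Sun == Sun is true
Combine:
[1.1.2] exactly-one(false, true) = true
[1.1] false → true (antecedent false ⇒ implication holds) = true
[1] NOT true = false
[2.3] false OR false = false
[2] false OR false OR false = false
[3.1.1.1] false OR false = false
[3.1.1.2] false AND true = false
[3.1.1] false OR false = false
[3.1] NOT false = true
[3] NOT true = false
[root] false OR false OR false = false
Overall: false → ticketed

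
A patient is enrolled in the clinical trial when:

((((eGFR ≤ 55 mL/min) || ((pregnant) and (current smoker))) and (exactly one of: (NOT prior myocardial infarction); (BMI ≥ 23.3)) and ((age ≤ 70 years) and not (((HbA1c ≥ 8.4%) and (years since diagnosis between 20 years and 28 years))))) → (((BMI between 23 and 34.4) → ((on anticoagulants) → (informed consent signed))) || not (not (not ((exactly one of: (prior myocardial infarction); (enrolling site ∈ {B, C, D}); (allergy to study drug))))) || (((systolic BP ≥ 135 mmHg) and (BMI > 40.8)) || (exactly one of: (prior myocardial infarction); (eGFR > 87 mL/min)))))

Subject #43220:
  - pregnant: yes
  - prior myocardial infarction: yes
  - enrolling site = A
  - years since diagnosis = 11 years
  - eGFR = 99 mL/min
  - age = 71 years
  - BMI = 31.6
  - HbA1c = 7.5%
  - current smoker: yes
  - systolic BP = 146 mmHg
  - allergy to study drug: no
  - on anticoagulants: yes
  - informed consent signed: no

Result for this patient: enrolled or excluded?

Atomic conditions:
  eGFR ≤ 55 mL/min: 99 ≤ 55 is false
  pregnant: yes → true
  current smoker: yes → true
  NOT prior myocardial infarction: yes → false
  BMI ≥ 23.3: 31.6 ≥ 23.3 is true
  age ≤ 70 years: 71 ≤ 70 is false
  HbA1c ≥ 8.4%: 7.5 ≥ 8.4 is false
  years since diagnosis between 20 years and 28 years: 11 in [20, 28] is false
  BMI between 23 and 34.4: 31.6 in [23, 34.4] is true
  on anticoagulants: yes → true
  informed consent signed: no → false
  prior myocardial infarction: yes → true
  enrolling site ∈ {B, C, D}: A is not in the set → false
  allergy to study drug: no → false
  systolic BP ≥ 135 mmHg: 146 ≥ 135 is true
  BMI > 40.8: 31.6 > 40.8 is false
  eGFR > 87 mL/min: 99 > 87 is true
Combine:
[1.1.2] true AND true = true
[1.1] false OR true = true
[1.2] exactly-one(false, true) = true
[1.3.2.1] false AND false = false
[1.3.2] NOT false = true
[1.3] false AND true = false
[1] true AND true AND false = false
[2.1.2] true → false = false
[2.1] true → false = false
[2.2.1.1.1] exactly-one(true, false, false) = true
[2.2.1.1] NOT true = false
[2.2.1] NOT false = true
[2.2] NOT true = false
[2.3.1] true AND false = false
[2.3.2] exactly-one(true, true) = false
[2.3] false OR false = false
[2] false OR false OR false = false
[root] false → false (antecedent false ⇒ implication holds) = true
Overall: true → enrolled

Enrolled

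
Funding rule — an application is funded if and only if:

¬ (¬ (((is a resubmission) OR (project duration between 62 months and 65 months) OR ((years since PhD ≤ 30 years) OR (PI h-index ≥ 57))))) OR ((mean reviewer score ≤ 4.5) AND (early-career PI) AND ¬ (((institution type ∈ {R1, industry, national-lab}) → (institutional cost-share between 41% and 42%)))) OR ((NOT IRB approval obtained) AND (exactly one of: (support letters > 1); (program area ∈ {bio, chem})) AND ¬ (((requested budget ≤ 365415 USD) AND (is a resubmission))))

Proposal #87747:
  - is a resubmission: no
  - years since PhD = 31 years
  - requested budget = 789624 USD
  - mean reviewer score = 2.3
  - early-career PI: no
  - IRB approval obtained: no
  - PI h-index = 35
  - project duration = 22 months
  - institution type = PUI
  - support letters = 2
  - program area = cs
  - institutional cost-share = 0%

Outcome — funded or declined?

Atomic conditions:
  is a resubmission: no → false
  project duration between 62 months and 65 months: 22 in [62, 65] is false
  years since PhD ≤ 30 years: 31 ≤ 30 is false
  PI h-index ≥ 57: 35 ≥ 57 is false
  mean reviewer score ≤ 4.5: 2.3 ≤ 4.5 is true
  early-career PI: no → false
  institution type ∈ {R1, industry, national-lab}: PUI is not in the set → false
  institutional cost-share between 41% and 42%: 0 in [41, 42] is false
  NOT IRB approval obtained: no → true
  support letters > 1: 2 > 1 is true
  program area ∈ {bio, chem}: cs is not in the set → false
  requested budget ≤ 365415 USD: 789624 ≤ 365415 is false
Combine:
[1.1.1.3] false OR false = false
[1.1.1] false OR false OR false = false
[1.1] NOT false = true
[1] NOT true = false
[2.3.1] false → false (antecedent false ⇒ implication holds) = true
[2.3] NOT true = false
[2] true AND false AND false = false
[3.2] exactly-one(true, false) = true
[3.3.1] false AND false = false
[3.3] NOT false = true
[3] true AND true AND true = true
[root] false OR false OR true = true
Overall: true → funded

Funded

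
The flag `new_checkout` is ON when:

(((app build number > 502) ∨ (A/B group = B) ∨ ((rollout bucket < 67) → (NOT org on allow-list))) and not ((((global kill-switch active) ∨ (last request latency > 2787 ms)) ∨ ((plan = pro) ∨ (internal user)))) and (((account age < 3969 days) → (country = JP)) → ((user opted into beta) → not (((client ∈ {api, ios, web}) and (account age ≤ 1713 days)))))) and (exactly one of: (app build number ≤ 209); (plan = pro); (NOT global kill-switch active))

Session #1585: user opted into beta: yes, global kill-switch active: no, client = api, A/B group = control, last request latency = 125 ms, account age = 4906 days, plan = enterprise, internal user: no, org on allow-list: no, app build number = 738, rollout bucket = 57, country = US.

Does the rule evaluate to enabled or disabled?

Enabled

Atomic conditions:
  app build number > 502: 738 > 502 is true
  A/B group = B: control == B is false
  rollout bucket < 67: 57 < 67 is true
  NOT org on allow-list: no → true
  global kill-switch active: no → false
  last request latency > 2787 ms: 125 > 2787 is false
  plan = pro: enterprise == pro is false
  internal user: no → false
  account age < 3969 days: 4906 < 3969 is false
  country = JP: US == JP is false
  user opted into beta: yes → true
  client ∈ {api, ios, web}: api is in the set → true
  account age ≤ 1713 days: 4906 ≤ 1713 is false
  app build number ≤ 209: 738 ≤ 209 is false
  NOT global kill-switch active: no → true
Combine:
[1.1.3] true → true = true
[1.1] true OR false OR true = true
[1.2.1.1] false OR false = false
[1.2.1.2] false OR false = false
[1.2.1] false OR false = false
[1.2] NOT false = true
[1.3.1] false → false (antecedent false ⇒ implication holds) = true
[1.3.2.2.1] true AND false = false
[1.3.2.2] NOT false = true
[1.3.2] true → true = true
[1.3] true → true = true
[1] true AND true AND true = true
[2] exactly-one(false, false, true) = true
[root] true AND true = true
Overall: true → enabled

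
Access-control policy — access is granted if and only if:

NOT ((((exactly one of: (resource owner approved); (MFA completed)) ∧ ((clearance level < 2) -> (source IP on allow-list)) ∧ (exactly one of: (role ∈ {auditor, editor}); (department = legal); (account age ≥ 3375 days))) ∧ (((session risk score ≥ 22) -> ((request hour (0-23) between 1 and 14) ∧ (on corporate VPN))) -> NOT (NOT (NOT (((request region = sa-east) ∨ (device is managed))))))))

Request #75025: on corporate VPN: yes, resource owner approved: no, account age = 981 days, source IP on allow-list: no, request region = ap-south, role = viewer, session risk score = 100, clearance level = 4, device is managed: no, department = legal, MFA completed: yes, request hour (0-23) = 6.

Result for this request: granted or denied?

Atomic conditions:
  resource owner approved: no → false
  MFA completed: yes → true
  clearance level < 2: 4 < 2 is false
  source IP on allow-list: no → false
  role ∈ {auditor, editor}: viewer is not in the set → false
  department = legal: legal == legal is true
  account age ≥ 3375 days: 981 ≥ 3375 is false
  session risk score ≥ 22: 100 ≥ 22 is true
  request hour (0-23) between 1 and 14: 6 in [1, 14] is true
  on corporate VPN: yes → true
  request region = sa-east: ap-south == sa-east is false
  device is managed: no → false
Combine:
[1.1.1] exactly-one(false, true) = true
[1.1.2] false → false (antecedent false ⇒ implication holds) = true
[1.1.3] exactly-one(false, true, false) = true
[1.1] true AND true AND true = true
[1.2.1.2] true AND true = true
[1.2.1] true → true = true
[1.2.2.1.1.1] false OR false = false
[1.2.2.1.1] NOT false = true
[1.2.2.1] NOT true = false
[1.2.2] NOT false = true
[1.2] true → true = true
[1] true AND true = true
[root] NOT true = false
Overall: false → denied

Denied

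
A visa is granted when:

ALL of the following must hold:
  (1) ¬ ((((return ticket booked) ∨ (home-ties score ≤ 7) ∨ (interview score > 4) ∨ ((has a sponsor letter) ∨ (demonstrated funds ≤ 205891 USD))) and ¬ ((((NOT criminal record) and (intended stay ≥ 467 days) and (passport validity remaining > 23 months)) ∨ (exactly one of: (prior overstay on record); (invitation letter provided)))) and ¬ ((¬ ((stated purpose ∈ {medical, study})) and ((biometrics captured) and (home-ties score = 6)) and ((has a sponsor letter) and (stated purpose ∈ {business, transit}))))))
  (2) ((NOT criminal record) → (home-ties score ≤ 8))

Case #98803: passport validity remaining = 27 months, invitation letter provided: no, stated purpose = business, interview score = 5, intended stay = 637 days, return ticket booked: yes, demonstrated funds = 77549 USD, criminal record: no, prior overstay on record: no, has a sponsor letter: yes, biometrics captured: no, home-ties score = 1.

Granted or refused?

Granted

Atomic conditions:
  return ticket booked: yes → true
  home-ties score ≤ 7: 1 ≤ 7 is true
  interview score > 4: 5 > 4 is true
  has a sponsor letter: yes → true
  demonstrated funds ≤ 205891 USD: 77549 ≤ 205891 is true
  NOT criminal record: no → true
  intended stay ≥ 467 days: 637 ≥ 467 is true
  passport validity remaining > 23 months: 27 > 23 is true
  prior overstay on record: no → false
  invitation letter provided: no → false
  stated purpose ∈ {medical, study}: business is not in the set → false
  biometrics captured: no → false
  home-ties score = 6: 1 == 6 is false
  stated purpose ∈ {business, transit}: business is in the set → true
  home-ties score ≤ 8: 1 ≤ 8 is true
Combine:
[1.1.1.4] true OR true = true
[1.1.1] true OR true OR true OR true = true
[1.1.2.1.1] true AND true AND true = true
[1.1.2.1.2] exactly-one(false, false) = false
[1.1.2.1] true OR false = true
[1.1.2] NOT true = false
[1.1.3.1.1] NOT false = true
[1.1.3.1.2] false AND false = false
[1.1.3.1.3] true AND true = true
[1.1.3.1] true AND false AND true = false
[1.1.3] NOT false = true
[1.1] true AND false AND true = false
[1] NOT false = true
[2] true → true = true
[root] true AND true = true
Overall: true → granted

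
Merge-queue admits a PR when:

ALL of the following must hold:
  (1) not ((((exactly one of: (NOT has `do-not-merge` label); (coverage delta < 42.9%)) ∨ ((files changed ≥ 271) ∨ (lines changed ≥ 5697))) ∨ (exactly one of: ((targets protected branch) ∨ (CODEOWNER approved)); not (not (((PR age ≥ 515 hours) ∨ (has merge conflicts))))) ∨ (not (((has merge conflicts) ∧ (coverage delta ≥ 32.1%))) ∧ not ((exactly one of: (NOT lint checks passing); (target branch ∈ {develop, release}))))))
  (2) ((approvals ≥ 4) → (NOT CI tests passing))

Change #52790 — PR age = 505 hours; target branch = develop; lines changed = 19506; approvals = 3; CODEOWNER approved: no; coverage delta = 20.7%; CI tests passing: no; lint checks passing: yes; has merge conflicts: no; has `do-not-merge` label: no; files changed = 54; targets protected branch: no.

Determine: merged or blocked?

Blocked

Atomic conditions:
  NOT has `do-not-merge` label: no → true
  coverage delta < 42.9%: 20.7 < 42.9 is true
  files changed ≥ 271: 54 ≥ 271 is false
  lines changed ≥ 5697: 19506 ≥ 5697 is true
  targets protected branch: no → false
  CODEOWNER approved: no → false
  PR age ≥ 515 hours: 505 ≥ 515 is false
  has merge conflicts: no → false
  coverage delta ≥ 32.1%: 20.7 ≥ 32.1 is false
  NOT lint checks passing: yes → false
  target branch ∈ {develop, release}: develop is in the set → true
  approvals ≥ 4: 3 ≥ 4 is false
  NOT CI tests passing: no → true
Combine:
[1.1.1.1] exactly-one(true, true) = false
[1.1.1.2] false OR true = true
[1.1.1] false OR true = true
[1.1.2.1] false OR false = false
[1.1.2.2.1.1] false OR false = false
[1.1.2.2.1] NOT false = true
[1.1.2.2] NOT true = false
[1.1.2] exactly-one(false, false) = false
[1.1.3.1.1] false AND false = false
[1.1.3.1] NOT false = true
[1.1.3.2.1] exactly-one(false, true) = true
[1.1.3.2] NOT true = false
[1.1.3] true AND false = false
[1.1] true OR false OR false = true
[1] NOT true = false
[2] false → true (antecedent false ⇒ implication holds) = true
[root] false AND true = false
Overall: false → blocked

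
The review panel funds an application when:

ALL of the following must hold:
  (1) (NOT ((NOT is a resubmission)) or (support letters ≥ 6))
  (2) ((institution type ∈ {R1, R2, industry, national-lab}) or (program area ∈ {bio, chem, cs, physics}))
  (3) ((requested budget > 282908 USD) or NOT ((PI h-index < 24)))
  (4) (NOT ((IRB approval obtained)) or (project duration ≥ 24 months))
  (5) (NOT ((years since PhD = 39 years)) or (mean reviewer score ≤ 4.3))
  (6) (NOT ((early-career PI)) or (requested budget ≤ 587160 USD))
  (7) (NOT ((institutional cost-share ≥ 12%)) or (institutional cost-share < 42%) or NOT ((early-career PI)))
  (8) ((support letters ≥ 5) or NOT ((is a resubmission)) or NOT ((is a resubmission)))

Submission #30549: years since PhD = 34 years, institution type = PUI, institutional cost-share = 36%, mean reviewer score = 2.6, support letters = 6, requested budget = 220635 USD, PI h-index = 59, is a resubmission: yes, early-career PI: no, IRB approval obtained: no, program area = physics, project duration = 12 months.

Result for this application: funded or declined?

Funded

Atomic conditions:
  NOT is a resubmission: yes → false
  support letters ≥ 6: 6 ≥ 6 is true
  institution type ∈ {R1, R2, industry, national-lab}: PUI is not in the set → false
  program area ∈ {bio, chem, cs, physics}: physics is in the set → true
  requested budget > 282908 USD: 220635 > 282908 is false
  PI h-index < 24: 59 < 24 is false
  IRB approval obtained: no → false
  project duration ≥ 24 months: 12 ≥ 24 is false
  years since PhD = 39 years: 34 == 39 is false
  mean reviewer score ≤ 4.3: 2.6 ≤ 4.3 is true
  early-career PI: no → false
  requested budget ≤ 587160 USD: 220635 ≤ 587160 is true
  institutional cost-share ≥ 12%: 36 ≥ 12 is true
  institutional cost-share < 42%: 36 < 42 is true
  support letters ≥ 5: 6 ≥ 5 is true
  is a resubmission: yes → true
Combine:
[1.1] NOT false = true
[1] true OR true = true
[2] false OR true = true
[3.2] NOT false = true
[3] false OR true = true
[4.1] NOT false = true
[4] true OR false = true
[5.1] NOT false = true
[5] true OR true = true
[6.1] NOT false = true
[6] true OR true = true
[7.1] NOT true = false
[7.3] NOT false = true
[7] false OR true OR true = true
[8.2] NOT true = false
[8.3] NOT true = false
[8] true OR false OR false = true
[root] true AND true AND true AND true AND true AND true AND true AND true = true
Overall: true → funded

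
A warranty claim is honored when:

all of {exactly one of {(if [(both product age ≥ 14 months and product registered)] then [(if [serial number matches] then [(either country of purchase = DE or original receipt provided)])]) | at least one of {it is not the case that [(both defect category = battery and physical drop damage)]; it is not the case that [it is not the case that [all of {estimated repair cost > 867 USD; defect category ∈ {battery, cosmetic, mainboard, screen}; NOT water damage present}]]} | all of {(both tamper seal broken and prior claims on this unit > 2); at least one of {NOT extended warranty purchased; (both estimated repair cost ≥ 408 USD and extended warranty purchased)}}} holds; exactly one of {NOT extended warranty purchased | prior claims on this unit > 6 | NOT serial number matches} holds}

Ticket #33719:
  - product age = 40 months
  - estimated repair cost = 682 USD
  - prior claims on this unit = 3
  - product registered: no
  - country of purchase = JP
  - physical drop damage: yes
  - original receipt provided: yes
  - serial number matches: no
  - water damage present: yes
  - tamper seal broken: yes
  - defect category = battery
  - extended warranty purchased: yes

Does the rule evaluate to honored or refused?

Atomic conditions:
  product age ≥ 14 months: 40 ≥ 14 is true
  product registered: no → false
  serial number matches: no → false
  country of purchase = DE: JP == DE is false
  original receipt provided: yes → true
  defect category = battery: battery == battery is true
  physical drop damage: yes → true
  estimated repair cost > 867 USD: 682 > 867 is false
  defect category ∈ {battery, cosmetic, mainboard, screen}: battery is in the set → true
  NOT water damage present: yes → false
  tamper seal broken: yes → true
  prior claims on this unit > 2: 3 > 2 is true
  NOT extended warranty purchased: yes → false
  estimated repair cost ≥ 408 USD: 682 ≥ 408 is true
  extended warranty purchased: yes → true
  prior claims on this unit > 6: 3 > 6 is false
  NOT serial number matches: no → true
Combine:
[1.1.1] true AND false = false
[1.1.2.2] false OR true = true
[1.1.2] false → true (antecedent false ⇒ implication holds) = true
[1.1] false → true (antecedent false ⇒ implication holds) = true
[1.2.1.1] true AND true = true
[1.2.1] NOT true = false
[1.2.2.1.1] false AND true AND false = false
[1.2.2.1] NOT false = true
[1.2.2] NOT true = false
[1.2] false OR false = false
[1.3.1] true AND true = true
[1.3.2.2] true AND true = true
[1.3.2] false OR true = true
[1.3] true AND true = true
[1] exactly-one(true, false, true) = false
[2] exactly-one(false, false, true) = true
[root] false AND true = false
Overall: false → refused

Refused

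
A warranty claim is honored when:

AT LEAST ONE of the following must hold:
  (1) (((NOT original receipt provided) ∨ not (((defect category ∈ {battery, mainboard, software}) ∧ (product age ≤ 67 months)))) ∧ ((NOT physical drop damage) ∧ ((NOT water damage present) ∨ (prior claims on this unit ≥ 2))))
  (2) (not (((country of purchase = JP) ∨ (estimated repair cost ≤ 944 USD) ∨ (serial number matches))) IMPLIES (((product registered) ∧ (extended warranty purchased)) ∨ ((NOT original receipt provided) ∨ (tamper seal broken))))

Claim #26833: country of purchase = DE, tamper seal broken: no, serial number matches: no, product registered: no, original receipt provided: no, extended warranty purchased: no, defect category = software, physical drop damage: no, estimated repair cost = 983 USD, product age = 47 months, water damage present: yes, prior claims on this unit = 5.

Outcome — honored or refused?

Atomic conditions:
  NOT original receipt provided: no → true
  defect category ∈ {battery, mainboard, software}: software is in the set → true
  product age ≤ 67 months: 47 ≤ 67 is true
  NOT physical drop damage: no → true
  NOT water damage present: yes → false
  prior claims on this unit ≥ 2: 5 ≥ 2 is true
  country of purchase = JP: DE == JP is false
  estimated repair cost ≤ 944 USD: 983 ≤ 944 is false
  serial number matches: no → false
  product registered: no → false
  extended warranty purchased: no → false
  tamper seal broken: no → false
Combine:
[1.1.2.1] true AND true = true
[1.1.2] NOT true = false
[1.1] true OR false = true
[1.2.2] false OR true = true
[1.2] true AND true = true
[1] true AND true = true
[2.1.1] false OR false OR false = false
[2.1] NOT false = true
[2.2.1] false AND false = false
[2.2.2] true OR false = true
[2.2] false OR true = true
[2] true → true = true
[root] true OR true = true
Overall: true → honored

Honored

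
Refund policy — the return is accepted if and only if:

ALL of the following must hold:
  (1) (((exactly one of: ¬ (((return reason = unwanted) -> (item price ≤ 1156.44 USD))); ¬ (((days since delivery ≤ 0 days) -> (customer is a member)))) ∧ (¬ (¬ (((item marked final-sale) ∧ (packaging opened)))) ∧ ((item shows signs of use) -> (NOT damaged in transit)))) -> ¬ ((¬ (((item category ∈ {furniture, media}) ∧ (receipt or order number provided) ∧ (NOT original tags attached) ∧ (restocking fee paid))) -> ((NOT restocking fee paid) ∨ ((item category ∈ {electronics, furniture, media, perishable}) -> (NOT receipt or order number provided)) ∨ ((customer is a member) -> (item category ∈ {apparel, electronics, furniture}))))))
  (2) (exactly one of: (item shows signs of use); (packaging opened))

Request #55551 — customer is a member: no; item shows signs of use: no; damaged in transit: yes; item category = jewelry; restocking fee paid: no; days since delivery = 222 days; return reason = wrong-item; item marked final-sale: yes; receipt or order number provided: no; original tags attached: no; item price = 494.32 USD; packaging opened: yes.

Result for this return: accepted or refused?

Accepted

Atomic conditions:
  return reason = unwanted: wrong-item == unwanted is false
  item price ≤ 1156.44 USD: 494.32 ≤ 1156.44 is true
  days since delivery ≤ 0 days: 222 ≤ 0 is false
  customer is a member: no → false
  item marked final-sale: yes → true
  packaging opened: yes → true
  item shows signs of use: no → false
  NOT damaged in transit: yes → false
  item category ∈ {furniture, media}: jewelry is not in the set → false
  receipt or order number provided: no → false
  NOT original tags attached: no → true
  restocking fee paid: no → false
  NOT restocking fee paid: no → true
  item category ∈ {electronics, furniture, media, perishable}: jewelry is not in the set → false
  NOT receipt or order number provided: no → true
  item category ∈ {apparel, electronics, furniture}: jewelry is not in the set → false
Combine:
[1.1.1.1.1] false → true (antecedent false ⇒ implication holds) = true
[1.1.1.1] NOT true = false
[1.1.1.2.1] false → false (antecedent false ⇒ implication holds) = true
[1.1.1.2] NOT true = false
[1.1.1] exactly-one(false, false) = false
[1.1.2.1.1.1] true AND true = true
[1.1.2.1.1] NOT true = false
[1.1.2.1] NOT false = true
[1.1.2.2] false → false (antecedent false ⇒ implication holds) = true
[1.1.2] true AND true = true
[1.1] false AND true = false
[1.2.1.1.1] false AND false AND true AND false = false
[1.2.1.1] NOT false = true
[1.2.1.2.2] false → true (antecedent false ⇒ implication holds) = true
[1.2.1.2.3] false → false (antecedent false ⇒ implication holds) = true
[1.2.1.2] true OR true OR true = true
[1.2.1] true → true = true
[1.2] NOT true = false
[1] false → false (antecedent false ⇒ implication holds) = true
[2] exactly-one(false, true) = true
[root] true AND true = true
Overall: true → accepted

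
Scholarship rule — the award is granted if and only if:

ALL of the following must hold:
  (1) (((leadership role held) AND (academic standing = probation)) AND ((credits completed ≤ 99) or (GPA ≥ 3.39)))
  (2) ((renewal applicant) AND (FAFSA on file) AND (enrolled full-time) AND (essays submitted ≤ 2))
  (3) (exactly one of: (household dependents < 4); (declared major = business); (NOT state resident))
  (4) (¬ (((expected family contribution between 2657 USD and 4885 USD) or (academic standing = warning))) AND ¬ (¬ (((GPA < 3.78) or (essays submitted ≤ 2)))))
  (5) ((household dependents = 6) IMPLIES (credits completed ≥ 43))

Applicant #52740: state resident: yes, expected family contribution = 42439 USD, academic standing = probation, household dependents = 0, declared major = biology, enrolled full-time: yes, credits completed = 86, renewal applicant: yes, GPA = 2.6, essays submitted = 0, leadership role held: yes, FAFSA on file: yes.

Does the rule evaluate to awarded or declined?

Atomic conditions:
  leadership role held: yes → true
  academic standing = probation: probation == probation is true
  credits completed ≤ 99: 86 ≤ 99 is true
  GPA ≥ 3.39: 2.6 ≥ 3.39 is false
  renewal applicant: yes → true
  FAFSA on file: yes → true
  enrolled full-time: yes → true
  essays submitted ≤ 2: 0 ≤ 2 is true
  household dependents < 4: 0 < 4 is true
  declared major = business: biology == business is false
  NOT state resident: yes → false
  expected family contribution between 2657 USD and 4885 USD: 42439 in [2657, 4885] is false
  academic standing = warning: probation == warning is false
  GPA < 3.78: 2.6 < 3.78 is true
  household dependents = 6: 0 == 6 is false
  credits completed ≥ 43: 86 ≥ 43 is true
Combine:
[1.1] true AND true = true
[1.2] true OR false = true
[1] true AND true = true
[2] true AND true AND true AND true = true
[3] exactly-one(true, false, false) = true
[4.1.1] false OR false = false
[4.1] NOT false = true
[4.2.1.1] true OR true = true
[4.2.1] NOT true = false
[4.2] NOT false = true
[4] true AND true = true
[5] false → true (antecedent false ⇒ implication holds) = true
[root] true AND true AND true AND true AND true = true
Overall: true → awarded

Awarded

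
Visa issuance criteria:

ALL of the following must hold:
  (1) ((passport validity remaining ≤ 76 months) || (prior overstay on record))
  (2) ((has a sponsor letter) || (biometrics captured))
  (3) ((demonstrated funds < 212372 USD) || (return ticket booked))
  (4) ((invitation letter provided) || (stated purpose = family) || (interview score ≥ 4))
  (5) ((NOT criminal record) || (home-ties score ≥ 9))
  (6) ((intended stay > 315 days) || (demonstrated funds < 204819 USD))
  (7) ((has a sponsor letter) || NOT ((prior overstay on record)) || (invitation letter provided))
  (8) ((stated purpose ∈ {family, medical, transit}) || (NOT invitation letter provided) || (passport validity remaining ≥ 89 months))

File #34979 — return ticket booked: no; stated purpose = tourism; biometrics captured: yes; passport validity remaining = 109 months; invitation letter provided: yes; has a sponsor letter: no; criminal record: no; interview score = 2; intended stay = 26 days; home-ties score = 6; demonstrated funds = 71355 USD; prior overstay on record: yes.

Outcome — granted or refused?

Granted

Atomic conditions:
  passport validity remaining ≤ 76 months: 109 ≤ 76 is false
  prior overstay on record: yes → true
  has a sponsor letter: no → false
  biometrics captured: yes → true
  demonstrated funds < 212372 USD: 71355 < 212372 is true
  return ticket booked: no → false
  invitation letter provided: yes → true
  stated purpose = family: tourism == family is false
  interview score ≥ 4: 2 ≥ 4 is false
  NOT criminal record: no → true
  home-ties score ≥ 9: 6 ≥ 9 is false
  intended stay > 315 days: 26 > 315 is false
  demonstrated funds < 204819 USD: 71355 < 204819 is true
  stated purpose ∈ {family, medical, transit}: tourism is not in the set → false
  NOT invitation letter provided: yes → false
  passport validity remaining ≥ 89 months: 109 ≥ 89 is true
Combine:
[1] false OR true = true
[2] false OR true = true
[3] true OR false = true
[4] true OR false OR false = true
[5] true OR false = true
[6] false OR true = true
[7.2] NOT true = false
[7] false OR false OR true = true
[8] false OR false OR true = true
[root] true AND true AND true AND true AND true AND true AND true AND true = true
Overall: true → granted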